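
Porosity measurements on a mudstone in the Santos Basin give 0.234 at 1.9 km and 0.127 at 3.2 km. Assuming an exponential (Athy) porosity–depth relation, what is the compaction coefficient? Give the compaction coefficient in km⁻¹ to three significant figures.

0.470 km⁻¹

Athy: φ(Z) = φ₀ e^(−cZ) ⇒ φ₁/φ₂ = e^{c(Z₂−Z₁)} ⇒ c = ln(φ₁/φ₂)/(Z₂−Z₁)
c = ln(0.234/0.127) / (3.2 − 1.9) = ln(1.843) / 1.3 = 0.6111 / 1.3 = 0.4701 km⁻¹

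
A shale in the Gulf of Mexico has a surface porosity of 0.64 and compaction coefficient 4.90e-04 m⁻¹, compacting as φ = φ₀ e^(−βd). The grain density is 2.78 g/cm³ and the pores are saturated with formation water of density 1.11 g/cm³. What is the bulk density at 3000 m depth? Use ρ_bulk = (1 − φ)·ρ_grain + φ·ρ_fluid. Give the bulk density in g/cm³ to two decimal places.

2.53 g/cm³

Working in km (1 km = 1000 m; β in km⁻¹ = β in m⁻¹ × 1000):
Porosity at depth: φ = 0.64·exp(−0.49×3) = 0.64×0.2299 = 0.1472
Bulk density: ρ_b = (1−φ)ρ_g + φ·ρ_f = 0.8528×2.78 + 0.1472×1.11
       = 2.371 + 0.163 = 2.534 g/cm³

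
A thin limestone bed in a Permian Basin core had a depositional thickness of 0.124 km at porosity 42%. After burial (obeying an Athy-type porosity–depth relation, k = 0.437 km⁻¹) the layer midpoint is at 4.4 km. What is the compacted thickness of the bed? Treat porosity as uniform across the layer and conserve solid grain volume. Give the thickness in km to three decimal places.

0.077 km

Porosity at 4.4 km: n = 0.42·exp(−0.437×4.4) = 0.0614
Solid-volume conservation: h(1−n) = h₀(1−n₀) ⇒ h = h₀·(1−n₀)/(1−n)
h = 0.124 × (1 − 0.42)/(1 − 0.0614) = 0.124 × 0.6179 = 0.0766 km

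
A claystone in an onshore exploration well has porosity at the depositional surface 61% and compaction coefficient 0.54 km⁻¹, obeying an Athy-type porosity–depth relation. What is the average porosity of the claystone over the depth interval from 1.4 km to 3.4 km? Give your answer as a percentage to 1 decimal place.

17.5%

⟨φ⟩ = (1/(z₂−z₁)) ∫ φ₀ e^(−kz) dz = φ₀·(e^(−k·z₁) − e^(−k·z₂)) / (k·(z₂−z₁))
e^(−0.54×1.4) = 0.4695; e^(−0.54×3.4) = 0.1595
⟨φ⟩ = 0.61 × (0.4695 − 0.1595) / (0.54 × 2) = 0.61 × 0.2871 = 0.1751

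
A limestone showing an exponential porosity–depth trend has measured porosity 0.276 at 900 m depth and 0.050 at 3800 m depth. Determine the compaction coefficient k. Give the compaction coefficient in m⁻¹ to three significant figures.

0.000589 m⁻¹

Working in km (1 km = 1000 m; k in km⁻¹ = k in m⁻¹ × 1000):
Athy: phi(d) = phi₀ e^(−kd) ⇒ phi₁/phi₂ = e^{k(d₂−d₁)} ⇒ k = ln(phi₁/phi₂)/(d₂−d₁)
k = ln(0.276/0.05) / (3.8 − 0.9) = ln(5.52) / 2.9 = 1.7084 / 2.9 = 0.5891 km⁻¹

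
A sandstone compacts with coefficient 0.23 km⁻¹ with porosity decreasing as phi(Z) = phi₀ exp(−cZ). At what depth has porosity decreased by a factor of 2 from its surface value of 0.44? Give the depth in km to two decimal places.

3.01 km

phi/phi₀ = 1/2 ⇒ exp(−c·Z) = 1/2 ⇒ Z = ln(2) / c
Z = 0.6931 / 0.23 = 3.014 km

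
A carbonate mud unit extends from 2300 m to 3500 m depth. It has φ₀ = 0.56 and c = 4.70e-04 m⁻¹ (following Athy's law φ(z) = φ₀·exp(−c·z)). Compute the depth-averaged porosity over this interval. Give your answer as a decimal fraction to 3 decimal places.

0.145

Working in km (1 km = 1000 m; c in km⁻¹ = c in m⁻¹ × 1000):
⟨φ⟩ = (1/(z₂−z₁)) ∫ φ₀ e^(−cz) dz = φ₀·(e^(−c·z₁) − e^(−c·z₂)) / (c·(z₂−z₁))
e^(−0.47×2.3) = 0.3393; e^(−0.47×3.5) = 0.1930
⟨φ⟩ = 0.56 × (0.3393 − 0.1930) / (0.47 × 1.2) = 0.56 × 0.2593 = 0.1452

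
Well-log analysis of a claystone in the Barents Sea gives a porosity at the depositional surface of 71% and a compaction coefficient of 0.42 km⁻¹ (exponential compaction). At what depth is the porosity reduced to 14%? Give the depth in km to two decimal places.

3.87 km

Invert Athy's law: Z = ln(n₀/n) / β
Z = ln(0.71/0.14) / 0.42 = ln(5.071) / 0.42 = 1.6236 / 0.42 = 3.866 km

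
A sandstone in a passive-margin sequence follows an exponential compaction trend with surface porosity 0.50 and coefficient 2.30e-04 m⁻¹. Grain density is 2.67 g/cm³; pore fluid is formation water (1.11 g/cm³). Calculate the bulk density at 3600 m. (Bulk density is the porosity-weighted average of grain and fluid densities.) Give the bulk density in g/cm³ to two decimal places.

2.33 g/cm³

Working in km (1 km = 1000 m; c in km⁻¹ = c in m⁻¹ × 1000):
Porosity at depth: phi = 0.5·exp(−0.23×3.6) = 0.5×0.4369 = 0.2185
Bulk density: ρ_b = (1−phi)ρ_g + phi·ρ_f = 0.7815×2.67 + 0.2185×1.11
       = 2.087 + 0.242 = 2.329 g/cm³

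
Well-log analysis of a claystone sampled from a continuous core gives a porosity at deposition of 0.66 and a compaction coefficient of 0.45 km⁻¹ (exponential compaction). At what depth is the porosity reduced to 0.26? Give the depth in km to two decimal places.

Invert Athy's law: z = ln(n₀/n) / c
z = ln(0.66/0.26) / 0.45 = ln(2.538) / 0.45 = 0.9316 / 0.45 = 2.070 km

2.07 km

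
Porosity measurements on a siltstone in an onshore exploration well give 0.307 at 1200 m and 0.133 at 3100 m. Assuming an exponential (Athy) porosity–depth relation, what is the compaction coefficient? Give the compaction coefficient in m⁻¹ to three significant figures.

0.000440 m⁻¹

Working in km (1 km = 1000 m; k in km⁻¹ = k in m⁻¹ × 1000):
Athy: φ(Z) = φ₀ e^(−kZ) ⇒ φ₁/φ₂ = e^{k(Z₂−Z₁)} ⇒ k = ln(φ₁/φ₂)/(Z₂−Z₁)
k = ln(0.307/0.133) / (3.1 − 1.2) = ln(2.308) / 1.9 = 0.8365 / 1.9 = 0.4403 km⁻¹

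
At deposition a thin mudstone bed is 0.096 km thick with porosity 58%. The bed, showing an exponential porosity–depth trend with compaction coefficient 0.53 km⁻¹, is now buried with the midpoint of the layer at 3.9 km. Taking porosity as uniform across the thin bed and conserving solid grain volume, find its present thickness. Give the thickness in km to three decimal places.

Porosity at 3.9 km: n = 0.58·exp(−0.53×3.9) = 0.0734
Solid-volume conservation: h(1−n) = h₀(1−n₀) ⇒ h = h₀·(1−n₀)/(1−n)
h = 0.096 × (1 − 0.58)/(1 − 0.0734) = 0.096 × 0.4533 = 0.0435 km

0.044 km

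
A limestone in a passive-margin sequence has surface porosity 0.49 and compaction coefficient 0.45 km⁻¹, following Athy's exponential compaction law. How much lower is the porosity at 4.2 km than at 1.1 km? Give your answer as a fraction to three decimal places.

0.225

phi(1.1) = 0.49·e^(−0.45×1.1) = 0.2987
phi(4.2) = 0.49·e^(−0.45×4.2) = 0.0740
Δphi = 0.2987 − 0.0740 = 0.2247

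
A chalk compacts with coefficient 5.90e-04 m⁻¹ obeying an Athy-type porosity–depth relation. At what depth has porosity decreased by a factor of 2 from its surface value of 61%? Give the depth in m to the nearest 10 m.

Working in km (1 km = 1000 m; c in km⁻¹ = c in m⁻¹ × 1000):
phi/phi₀ = 1/2 ⇒ exp(−c·z) = 1/2 ⇒ z = ln(2) / c
z = 0.6931 / 0.59 = 1.175 km

1170 m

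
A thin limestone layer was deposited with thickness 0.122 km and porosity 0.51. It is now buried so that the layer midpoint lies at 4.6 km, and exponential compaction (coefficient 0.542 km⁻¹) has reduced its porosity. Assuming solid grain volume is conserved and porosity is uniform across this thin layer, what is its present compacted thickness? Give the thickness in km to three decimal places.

0.062 km

Porosity at 4.6 km: phi = 0.51·exp(−0.542×4.6) = 0.0421
Solid-volume conservation: h(1−phi) = h₀(1−phi₀) ⇒ h = h₀·(1−phi₀)/(1−phi)
h = 0.122 × (1 − 0.51)/(1 − 0.0421) = 0.122 × 0.5116 = 0.0624 km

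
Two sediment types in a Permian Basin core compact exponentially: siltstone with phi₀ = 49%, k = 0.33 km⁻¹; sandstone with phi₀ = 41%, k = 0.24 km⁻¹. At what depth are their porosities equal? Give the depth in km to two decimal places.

1.98 km

Set phi₀ₐ e^(−kₐz) = phi₀ᵦ e^(−kᵦz) ⇒ ln(phi₀ₐ/phi₀ᵦ) = (kₐ − kᵦ)·z
z = ln(0.49/0.41) / (0.33 − 0.24) = 0.1782 / 0.09 = 1.981 km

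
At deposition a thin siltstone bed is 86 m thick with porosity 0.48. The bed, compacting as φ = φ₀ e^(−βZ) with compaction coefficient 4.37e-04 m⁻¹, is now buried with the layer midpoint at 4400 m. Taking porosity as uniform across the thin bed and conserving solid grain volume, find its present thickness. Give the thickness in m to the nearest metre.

Working in km (1 km = 1000 m; β in km⁻¹ = β in m⁻¹ × 1000):
Porosity at 4.4 km: φ = 0.48·exp(−0.437×4.4) = 0.0702
Solid-volume conservation: h(1−φ) = h₀(1−φ₀) ⇒ h = h₀·(1−φ₀)/(1−φ)
h = 0.086 × (1 − 0.48)/(1 − 0.0702) = 0.086 × 0.5592 = 0.0481 km

48 m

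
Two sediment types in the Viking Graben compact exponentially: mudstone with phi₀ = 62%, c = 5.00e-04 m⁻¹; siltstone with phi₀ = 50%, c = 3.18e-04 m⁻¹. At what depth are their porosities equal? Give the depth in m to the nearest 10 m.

Working in km (1 km = 1000 m; c in km⁻¹ = c in m⁻¹ × 1000):
Set phi₀ₐ e^(−cₐZ) = phi₀ᵦ e^(−cᵦZ) ⇒ ln(phi₀ₐ/phi₀ᵦ) = (cₐ − cᵦ)·Z
Z = ln(0.62/0.5) / (0.5 − 0.318) = 0.2151 / 0.182 = 1.182 km

1180 m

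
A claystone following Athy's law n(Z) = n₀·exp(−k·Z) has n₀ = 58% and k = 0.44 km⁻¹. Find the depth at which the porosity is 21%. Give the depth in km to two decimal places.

Invert Athy's law: Z = ln(n₀/n) / k
Z = ln(0.58/0.21) / 0.44 = ln(2.762) / 0.44 = 1.0159 / 0.44 = 2.309 km

2.31 km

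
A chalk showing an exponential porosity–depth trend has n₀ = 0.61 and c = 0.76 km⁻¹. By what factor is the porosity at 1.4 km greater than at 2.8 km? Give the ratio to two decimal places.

n(Z₁)/n(Z₂) = e^(−c·Z₁)/e^(−c·Z₂) = e^{c(Z₂−Z₁)}
= exp(0.76 × 1.4) = exp(1.064) = 2.8979

2.90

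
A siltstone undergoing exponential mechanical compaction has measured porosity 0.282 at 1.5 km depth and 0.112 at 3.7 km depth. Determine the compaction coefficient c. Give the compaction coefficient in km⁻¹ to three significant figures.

Athy: n(Z) = n₀ e^(−cZ) ⇒ n₁/n₂ = e^{c(Z₂−Z₁)} ⇒ c = ln(n₁/n₂)/(Z₂−Z₁)
c = ln(0.282/0.112) / (3.7 − 1.5) = ln(2.518) / 2.2 = 0.9234 / 2.2 = 0.4197 km⁻¹

0.420 km⁻¹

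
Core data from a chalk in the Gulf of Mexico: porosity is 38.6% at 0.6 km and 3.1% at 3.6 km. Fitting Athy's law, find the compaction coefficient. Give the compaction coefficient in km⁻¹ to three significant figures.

Athy: phi(z) = phi₀ e^(−kz) ⇒ phi₁/phi₂ = e^{k(z₂−z₁)} ⇒ k = ln(phi₁/phi₂)/(z₂−z₁)
k = ln(0.386/0.031) / (3.6 − 0.6) = ln(12.45) / 3 = 2.5219 / 3 = 0.8406 km⁻¹

0.841 km⁻¹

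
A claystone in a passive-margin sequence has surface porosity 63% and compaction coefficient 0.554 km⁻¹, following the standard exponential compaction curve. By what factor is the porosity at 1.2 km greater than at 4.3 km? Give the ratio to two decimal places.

5.57

φ(z₁)/φ(z₂) = e^(−k·z₁)/e^(−k·z₂) = e^{k(z₂−z₁)}
= exp(0.554 × 3.1) = exp(1.717) = 5.5700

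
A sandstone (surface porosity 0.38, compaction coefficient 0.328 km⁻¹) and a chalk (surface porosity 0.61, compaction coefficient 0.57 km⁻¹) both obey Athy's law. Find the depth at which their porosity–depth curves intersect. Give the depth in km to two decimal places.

1.96 km

Set n₀ₐ e^(−cₐZ) = n₀ᵦ e^(−cᵦZ) ⇒ ln(n₀ₐ/n₀ᵦ) = (cₐ − cᵦ)·Z
Z = ln(0.38/0.61) / (0.328 − 0.57) = -0.4733 / -0.242 = 1.956 km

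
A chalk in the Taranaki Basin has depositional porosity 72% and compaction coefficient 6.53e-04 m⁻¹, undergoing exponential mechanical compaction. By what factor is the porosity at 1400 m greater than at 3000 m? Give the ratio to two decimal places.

2.84

Working in km (1 km = 1000 m; k in km⁻¹ = k in m⁻¹ × 1000):
n(Z₁)/n(Z₂) = e^(−k·Z₁)/e^(−k·Z₂) = e^{k(Z₂−Z₁)}
= exp(0.653 × 1.6) = exp(1.045) = 2.8428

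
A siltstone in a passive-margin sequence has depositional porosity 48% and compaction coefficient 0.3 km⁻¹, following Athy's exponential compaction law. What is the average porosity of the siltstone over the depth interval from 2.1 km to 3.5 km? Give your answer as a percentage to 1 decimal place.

20.9%

⟨φ⟩ = (1/(z₂−z₁)) ∫ φ₀ e^(−kz) dz = φ₀·(e^(−k·z₁) − e^(−k·z₂)) / (k·(z₂−z₁))
e^(−0.3×2.1) = 0.5326; e^(−0.3×3.5) = 0.3499
⟨φ⟩ = 0.48 × (0.5326 − 0.3499) / (0.3 × 1.4) = 0.48 × 0.4349 = 0.2087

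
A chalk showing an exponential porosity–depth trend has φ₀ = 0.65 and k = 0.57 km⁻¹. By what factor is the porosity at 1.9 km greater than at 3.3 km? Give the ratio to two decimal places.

φ(d₁)/φ(d₂) = e^(−k·d₁)/e^(−k·d₂) = e^{k(d₂−d₁)}
= exp(0.57 × 1.4) = exp(0.798) = 2.2211

2.22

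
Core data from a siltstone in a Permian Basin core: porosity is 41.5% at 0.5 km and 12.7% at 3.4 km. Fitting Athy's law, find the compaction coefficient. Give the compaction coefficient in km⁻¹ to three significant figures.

Athy: phi(Z) = phi₀ e^(−kZ) ⇒ phi₁/phi₂ = e^{k(Z₂−Z₁)} ⇒ k = ln(phi₁/phi₂)/(Z₂−Z₁)
k = ln(0.415/0.127) / (3.4 − 0.5) = ln(3.268) / 2.9 = 1.1841 / 2.9 = 0.4083 km⁻¹

0.408 km⁻¹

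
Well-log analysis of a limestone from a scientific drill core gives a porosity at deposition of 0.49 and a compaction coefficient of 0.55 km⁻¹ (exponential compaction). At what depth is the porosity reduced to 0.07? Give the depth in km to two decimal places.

3.54 km

Invert Athy's law: z = ln(φ₀/φ) / c
z = ln(0.49/0.07) / 0.55 = ln(7) / 0.55 = 1.9459 / 0.55 = 3.538 km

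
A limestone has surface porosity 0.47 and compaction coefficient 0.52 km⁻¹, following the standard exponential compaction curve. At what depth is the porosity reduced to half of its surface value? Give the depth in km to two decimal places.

1.33 km

φ/φ₀ = 1/2 ⇒ exp(−k·Z) = 1/2 ⇒ Z = ln(2) / k
Z = 0.6931 / 0.52 = 1.333 km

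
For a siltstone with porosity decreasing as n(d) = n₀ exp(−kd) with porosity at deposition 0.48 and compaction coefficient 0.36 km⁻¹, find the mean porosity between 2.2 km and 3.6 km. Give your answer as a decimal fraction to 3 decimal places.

0.171

⟨n⟩ = (1/(d₂−d₁)) ∫ n₀ e^(−kd) dd = n₀·(e^(−k·d₁) − e^(−k·d₂)) / (k·(d₂−d₁))
e^(−0.36×2.2) = 0.4529; e^(−0.36×3.6) = 0.2736
⟨n⟩ = 0.48 × (0.4529 − 0.2736) / (0.36 × 1.4) = 0.48 × 0.3558 = 0.1708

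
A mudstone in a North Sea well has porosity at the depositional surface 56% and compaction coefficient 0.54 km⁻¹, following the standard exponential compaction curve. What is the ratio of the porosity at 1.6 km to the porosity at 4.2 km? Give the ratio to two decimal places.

phi(z₁)/phi(z₂) = e^(−β·z₁)/e^(−β·z₂) = e^{β(z₂−z₁)}
= exp(0.54 × 2.6) = exp(1.404) = 4.0715

4.07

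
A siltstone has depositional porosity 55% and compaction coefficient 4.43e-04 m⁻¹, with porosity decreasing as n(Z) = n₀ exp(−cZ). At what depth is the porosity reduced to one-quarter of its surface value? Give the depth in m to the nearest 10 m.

3130 m

Working in km (1 km = 1000 m; c in km⁻¹ = c in m⁻¹ × 1000):
n/n₀ = 1/4 ⇒ exp(−c·Z) = 1/4 ⇒ Z = ln(4) / c
Z = 1.3863 / 0.443 = 3.129 km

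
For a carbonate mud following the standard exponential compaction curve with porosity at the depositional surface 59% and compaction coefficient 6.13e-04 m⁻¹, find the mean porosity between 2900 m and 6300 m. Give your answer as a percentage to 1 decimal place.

4.2%

Working in km (1 km = 1000 m; k in km⁻¹ = k in m⁻¹ × 1000):
⟨n⟩ = (1/(Z₂−Z₁)) ∫ n₀ e^(−kZ) dZ = n₀·(e^(−k·Z₁) − e^(−k·Z₂)) / (k·(Z₂−Z₁))
e^(−0.613×2.9) = 0.1690; e^(−0.613×6.3) = 0.0210
⟨n⟩ = 0.59 × (0.1690 − 0.0210) / (0.613 × 3.4) = 0.59 × 0.0710 = 0.0419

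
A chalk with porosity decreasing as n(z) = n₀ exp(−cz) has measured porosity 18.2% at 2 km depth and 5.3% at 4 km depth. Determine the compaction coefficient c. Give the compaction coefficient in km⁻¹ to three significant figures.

Athy: n(z) = n₀ e^(−cz) ⇒ n₁/n₂ = e^{c(z₂−z₁)} ⇒ c = ln(n₁/n₂)/(z₂−z₁)
c = ln(0.182/0.053) / (4 − 2) = ln(3.434) / 2 = 1.2337 / 2 = 0.6169 km⁻¹

0.617 km⁻¹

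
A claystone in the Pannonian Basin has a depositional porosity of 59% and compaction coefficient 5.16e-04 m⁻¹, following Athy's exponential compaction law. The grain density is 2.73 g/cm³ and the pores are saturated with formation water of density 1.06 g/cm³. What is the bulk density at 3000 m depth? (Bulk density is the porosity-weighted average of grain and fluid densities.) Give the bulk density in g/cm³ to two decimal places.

Working in km (1 km = 1000 m; k in km⁻¹ = k in m⁻¹ × 1000):
Porosity at depth: φ = 0.59·exp(−0.516×3) = 0.59×0.2127 = 0.1255
Bulk density: ρ_b = (1−φ)ρ_g + φ·ρ_f = 0.8745×2.73 + 0.1255×1.06
       = 2.387 + 0.133 = 2.520 g/cm³

2.52 g/cm³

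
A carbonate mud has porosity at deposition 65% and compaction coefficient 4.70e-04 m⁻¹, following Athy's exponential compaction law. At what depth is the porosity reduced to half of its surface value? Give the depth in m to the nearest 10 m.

1470 m

Working in km (1 km = 1000 m; β in km⁻¹ = β in m⁻¹ × 1000):
n/n₀ = 1/2 ⇒ exp(−β·d) = 1/2 ⇒ d = ln(2) / β
d = 0.6931 / 0.47 = 1.475 km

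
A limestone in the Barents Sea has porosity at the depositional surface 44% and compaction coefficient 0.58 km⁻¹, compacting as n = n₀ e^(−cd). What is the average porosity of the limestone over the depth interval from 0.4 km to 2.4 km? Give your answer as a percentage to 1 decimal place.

20.6%

⟨n⟩ = (1/(d₂−d₁)) ∫ n₀ e^(−cd) dd = n₀·(e^(−c·d₁) − e^(−c·d₂)) / (c·(d₂−d₁))
e^(−0.58×0.4) = 0.7929; e^(−0.58×2.4) = 0.2486
⟨n⟩ = 0.44 × (0.7929 − 0.2486) / (0.58 × 2) = 0.44 × 0.4693 = 0.2065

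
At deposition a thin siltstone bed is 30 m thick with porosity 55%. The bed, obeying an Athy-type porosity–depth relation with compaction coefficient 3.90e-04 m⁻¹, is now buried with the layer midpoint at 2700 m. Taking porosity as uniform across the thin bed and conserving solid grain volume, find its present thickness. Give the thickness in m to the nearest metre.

17 m

Working in km (1 km = 1000 m; k in km⁻¹ = k in m⁻¹ × 1000):
Porosity at 2.7 km: n = 0.55·exp(−0.39×2.7) = 0.1919
Solid-volume conservation: h(1−n) = h₀(1−n₀) ⇒ h = h₀·(1−n₀)/(1−n)
h = 0.03 × (1 − 0.55)/(1 − 0.1919) = 0.03 × 0.5569 = 0.0167 km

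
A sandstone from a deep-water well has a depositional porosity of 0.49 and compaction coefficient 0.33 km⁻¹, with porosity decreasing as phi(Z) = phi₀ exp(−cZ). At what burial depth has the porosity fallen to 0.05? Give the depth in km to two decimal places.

6.92 km

Invert Athy's law: Z = ln(phi₀/phi) / c
Z = ln(0.49/0.05) / 0.33 = ln(9.8) / 0.33 = 2.2824 / 0.33 = 6.916 km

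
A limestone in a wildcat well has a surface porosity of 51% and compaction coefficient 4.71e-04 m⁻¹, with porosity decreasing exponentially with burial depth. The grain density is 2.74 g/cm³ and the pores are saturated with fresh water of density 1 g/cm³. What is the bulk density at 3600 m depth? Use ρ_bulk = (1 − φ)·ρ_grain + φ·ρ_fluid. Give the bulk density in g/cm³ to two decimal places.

2.58 g/cm³

Working in km (1 km = 1000 m; c in km⁻¹ = c in m⁻¹ × 1000):
Porosity at depth: n = 0.51·exp(−0.471×3.6) = 0.51×0.1835 = 0.0936
Bulk density: ρ_b = (1−n)ρ_g + n·ρ_f = 0.9064×2.74 + 0.0936×1
       = 2.484 + 0.094 = 2.577 g/cm³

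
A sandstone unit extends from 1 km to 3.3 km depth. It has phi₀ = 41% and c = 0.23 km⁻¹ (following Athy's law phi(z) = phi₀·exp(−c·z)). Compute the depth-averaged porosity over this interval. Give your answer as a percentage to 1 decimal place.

25.3%

⟨phi⟩ = (1/(z₂−z₁)) ∫ phi₀ e^(−cz) dz = phi₀·(e^(−c·z₁) − e^(−c·z₂)) / (c·(z₂−z₁))
e^(−0.23×1) = 0.7945; e^(−0.23×3.3) = 0.4681
⟨phi⟩ = 0.41 × (0.7945 − 0.4681) / (0.23 × 2.3) = 0.41 × 0.6170 = 0.2530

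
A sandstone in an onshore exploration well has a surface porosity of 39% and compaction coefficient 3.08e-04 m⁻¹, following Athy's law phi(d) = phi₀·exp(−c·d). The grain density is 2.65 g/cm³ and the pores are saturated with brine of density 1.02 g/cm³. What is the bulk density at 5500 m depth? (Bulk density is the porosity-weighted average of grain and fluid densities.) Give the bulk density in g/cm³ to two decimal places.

Working in km (1 km = 1000 m; c in km⁻¹ = c in m⁻¹ × 1000):
Porosity at depth: phi = 0.39·exp(−0.308×5.5) = 0.39×0.1838 = 0.0717
Bulk density: ρ_b = (1−phi)ρ_g + phi·ρ_f = 0.9283×2.65 + 0.0717×1.02
       = 2.460 + 0.073 = 2.533 g/cm³

2.53 g/cm³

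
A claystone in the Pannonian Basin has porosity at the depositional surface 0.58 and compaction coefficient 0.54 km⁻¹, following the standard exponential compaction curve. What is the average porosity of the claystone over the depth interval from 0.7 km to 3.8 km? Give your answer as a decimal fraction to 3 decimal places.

⟨n⟩ = (1/(Z₂−Z₁)) ∫ n₀ e^(−βZ) dZ = n₀·(e^(−β·Z₁) − e^(−β·Z₂)) / (β·(Z₂−Z₁))
e^(−0.54×0.7) = 0.6852; e^(−0.54×3.8) = 0.1285
⟨n⟩ = 0.58 × (0.6852 − 0.1285) / (0.54 × 3.1) = 0.58 × 0.3326 = 0.1929

0.193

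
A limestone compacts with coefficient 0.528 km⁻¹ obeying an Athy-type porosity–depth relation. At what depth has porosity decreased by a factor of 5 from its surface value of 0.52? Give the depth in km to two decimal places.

n/n₀ = 1/5 ⇒ exp(−k·z) = 1/5 ⇒ z = ln(5) / k
z = 1.6094 / 0.528 = 3.048 km

3.05 km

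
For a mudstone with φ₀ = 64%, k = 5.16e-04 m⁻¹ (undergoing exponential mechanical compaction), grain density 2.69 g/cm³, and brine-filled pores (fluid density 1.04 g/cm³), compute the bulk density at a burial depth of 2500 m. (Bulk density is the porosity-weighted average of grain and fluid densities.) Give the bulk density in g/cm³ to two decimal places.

Working in km (1 km = 1000 m; k in km⁻¹ = k in m⁻¹ × 1000):
Porosity at depth: φ = 0.64·exp(−0.516×2.5) = 0.64×0.2753 = 0.1762
Bulk density: ρ_b = (1−φ)ρ_g + φ·ρ_f = 0.8238×2.69 + 0.1762×1.04
       = 2.216 + 0.183 = 2.399 g/cm³

2.40 g/cm³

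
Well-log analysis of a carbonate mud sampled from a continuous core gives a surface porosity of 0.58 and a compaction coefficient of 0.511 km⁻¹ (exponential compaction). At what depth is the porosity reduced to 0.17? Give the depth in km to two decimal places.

Invert Athy's law: d = ln(n₀/n) / β
d = ln(0.58/0.17) / 0.511 = ln(3.412) / 0.511 = 1.2272 / 0.511 = 2.402 km

2.40 km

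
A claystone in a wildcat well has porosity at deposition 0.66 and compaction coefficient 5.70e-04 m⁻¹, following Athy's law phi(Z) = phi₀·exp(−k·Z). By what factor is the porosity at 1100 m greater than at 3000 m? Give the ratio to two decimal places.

Working in km (1 km = 1000 m; k in km⁻¹ = k in m⁻¹ × 1000):
phi(Z₁)/phi(Z₂) = e^(−k·Z₁)/e^(−k·Z₂) = e^{k(Z₂−Z₁)}
= exp(0.57 × 1.9) = exp(1.083) = 2.9535

2.95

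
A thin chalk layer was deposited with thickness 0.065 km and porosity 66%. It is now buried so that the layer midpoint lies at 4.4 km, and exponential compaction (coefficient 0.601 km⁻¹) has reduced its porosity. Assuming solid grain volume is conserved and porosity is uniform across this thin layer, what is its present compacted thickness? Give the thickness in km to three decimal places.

Porosity at 4.4 km: n = 0.66·exp(−0.601×4.4) = 0.0469
Solid-volume conservation: h(1−n) = h₀(1−n₀) ⇒ h = h₀·(1−n₀)/(1−n)
h = 0.065 × (1 − 0.66)/(1 − 0.0469) = 0.065 × 0.3567 = 0.0232 km

0.023 km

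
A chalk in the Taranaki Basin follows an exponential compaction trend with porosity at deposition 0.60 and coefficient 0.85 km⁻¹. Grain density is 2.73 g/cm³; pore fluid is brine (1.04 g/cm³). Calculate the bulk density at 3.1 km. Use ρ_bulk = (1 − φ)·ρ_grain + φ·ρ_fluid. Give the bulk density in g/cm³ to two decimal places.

Porosity at depth: n = 0.6·exp(−0.85×3.1) = 0.6×0.0717 = 0.0430
Bulk density: ρ_b = (1−n)ρ_g + n·ρ_f = 0.9570×2.73 + 0.0430×1.04
       = 2.613 + 0.045 = 2.657 g/cm³

2.66 g/cm³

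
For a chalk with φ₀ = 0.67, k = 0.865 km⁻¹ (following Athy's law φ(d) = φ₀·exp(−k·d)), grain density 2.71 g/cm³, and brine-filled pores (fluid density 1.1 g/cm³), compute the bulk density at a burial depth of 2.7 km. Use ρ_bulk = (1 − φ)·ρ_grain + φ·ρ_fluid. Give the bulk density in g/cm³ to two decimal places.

Porosity at depth: φ = 0.67·exp(−0.865×2.7) = 0.67×0.0968 = 0.0648
Bulk density: ρ_b = (1−φ)ρ_g + φ·ρ_f = 0.9352×2.71 + 0.0648×1.1
       = 2.534 + 0.071 = 2.606 g/cm³

2.61 g/cm³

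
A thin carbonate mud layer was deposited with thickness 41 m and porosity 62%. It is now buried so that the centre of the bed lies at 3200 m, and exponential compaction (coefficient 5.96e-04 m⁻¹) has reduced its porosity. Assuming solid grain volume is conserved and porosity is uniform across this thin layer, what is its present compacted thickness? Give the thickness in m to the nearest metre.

17 m

Working in km (1 km = 1000 m; c in km⁻¹ = c in m⁻¹ × 1000):
Porosity at 3.2 km: φ = 0.62·exp(−0.596×3.2) = 0.0921
Solid-volume conservation: h(1−φ) = h₀(1−φ₀) ⇒ h = h₀·(1−φ₀)/(1−φ)
h = 0.041 × (1 − 0.62)/(1 − 0.0921) = 0.041 × 0.4185 = 0.0172 km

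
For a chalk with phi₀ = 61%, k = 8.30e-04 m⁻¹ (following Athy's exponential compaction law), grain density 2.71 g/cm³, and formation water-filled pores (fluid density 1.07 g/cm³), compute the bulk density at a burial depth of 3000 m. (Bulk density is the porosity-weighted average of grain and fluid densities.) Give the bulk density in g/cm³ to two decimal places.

2.63 g/cm³

Working in km (1 km = 1000 m; k in km⁻¹ = k in m⁻¹ × 1000):
Porosity at depth: phi = 0.61·exp(−0.83×3) = 0.61×0.0829 = 0.0506
Bulk density: ρ_b = (1−phi)ρ_g + phi·ρ_f = 0.9494×2.71 + 0.0506×1.07
       = 2.573 + 0.054 = 2.627 g/cm³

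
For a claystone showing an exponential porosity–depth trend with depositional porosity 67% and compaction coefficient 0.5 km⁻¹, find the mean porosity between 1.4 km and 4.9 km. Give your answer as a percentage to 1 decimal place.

⟨phi⟩ = (1/(z₂−z₁)) ∫ phi₀ e^(−cz) dz = phi₀·(e^(−c·z₁) − e^(−c·z₂)) / (c·(z₂−z₁))
e^(−0.5×1.4) = 0.4966; e^(−0.5×4.9) = 0.0863
⟨phi⟩ = 0.67 × (0.4966 − 0.0863) / (0.5 × 3.5) = 0.67 × 0.2345 = 0.1571

15.7%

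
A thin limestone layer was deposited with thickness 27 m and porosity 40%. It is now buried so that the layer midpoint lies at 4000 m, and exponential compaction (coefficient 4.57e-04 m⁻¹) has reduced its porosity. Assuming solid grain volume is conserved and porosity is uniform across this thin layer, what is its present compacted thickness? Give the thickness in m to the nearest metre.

Working in km (1 km = 1000 m; β in km⁻¹ = β in m⁻¹ × 1000):
Porosity at 4 km: phi = 0.4·exp(−0.457×4) = 0.0643
Solid-volume conservation: h(1−phi) = h₀(1−phi₀) ⇒ h = h₀·(1−phi₀)/(1−phi)
h = 0.027 × (1 − 0.4)/(1 − 0.0643) = 0.027 × 0.6412 = 0.0173 km

17 m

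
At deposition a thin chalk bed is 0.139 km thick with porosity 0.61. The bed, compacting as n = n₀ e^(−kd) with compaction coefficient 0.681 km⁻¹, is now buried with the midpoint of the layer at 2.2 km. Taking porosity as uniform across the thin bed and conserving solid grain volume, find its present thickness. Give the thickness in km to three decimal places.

0.063 km

Porosity at 2.2 km: n = 0.61·exp(−0.681×2.2) = 0.1364
Solid-volume conservation: h(1−n) = h₀(1−n₀) ⇒ h = h₀·(1−n₀)/(1−n)
h = 0.139 × (1 − 0.61)/(1 − 0.1364) = 0.139 × 0.4516 = 0.0628 km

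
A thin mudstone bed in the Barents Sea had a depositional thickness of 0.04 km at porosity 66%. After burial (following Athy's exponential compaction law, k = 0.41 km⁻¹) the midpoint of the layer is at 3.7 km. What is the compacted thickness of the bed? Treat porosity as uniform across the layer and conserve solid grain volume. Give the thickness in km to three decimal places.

0.016 km

Porosity at 3.7 km: phi = 0.66·exp(−0.41×3.7) = 0.1448
Solid-volume conservation: h(1−phi) = h₀(1−phi₀) ⇒ h = h₀·(1−phi₀)/(1−phi)
h = 0.04 × (1 − 0.66)/(1 − 0.1448) = 0.04 × 0.3976 = 0.0159 km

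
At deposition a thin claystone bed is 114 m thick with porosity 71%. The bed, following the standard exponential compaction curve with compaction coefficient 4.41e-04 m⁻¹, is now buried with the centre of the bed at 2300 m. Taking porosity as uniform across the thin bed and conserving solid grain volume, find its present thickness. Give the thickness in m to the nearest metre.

45 m

Working in km (1 km = 1000 m; k in km⁻¹ = k in m⁻¹ × 1000):
Porosity at 2.3 km: phi = 0.71·exp(−0.441×2.3) = 0.2575
Solid-volume conservation: h(1−phi) = h₀(1−phi₀) ⇒ h = h₀·(1−phi₀)/(1−phi)
h = 0.114 × (1 − 0.71)/(1 − 0.2575) = 0.114 × 0.3906 = 0.0445 km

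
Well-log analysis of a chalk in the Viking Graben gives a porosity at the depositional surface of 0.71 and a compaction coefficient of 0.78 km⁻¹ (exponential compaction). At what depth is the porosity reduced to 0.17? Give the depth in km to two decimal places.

1.83 km

Invert Athy's law: d = ln(phi₀/phi) / β
d = ln(0.71/0.17) / 0.78 = ln(4.176) / 0.78 = 1.4295 / 0.78 = 1.833 km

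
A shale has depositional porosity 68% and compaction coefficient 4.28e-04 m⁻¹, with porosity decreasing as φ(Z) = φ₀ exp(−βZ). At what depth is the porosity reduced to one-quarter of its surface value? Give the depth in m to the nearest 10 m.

Working in km (1 km = 1000 m; β in km⁻¹ = β in m⁻¹ × 1000):
φ/φ₀ = 1/4 ⇒ exp(−β·Z) = 1/4 ⇒ Z = ln(4) / β
Z = 1.3863 / 0.428 = 3.239 km

3240 m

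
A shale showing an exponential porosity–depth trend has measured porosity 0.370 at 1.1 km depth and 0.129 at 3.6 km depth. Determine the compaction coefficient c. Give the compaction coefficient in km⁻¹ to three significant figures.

0.421 km⁻¹

Athy: n(d) = n₀ e^(−cd) ⇒ n₁/n₂ = e^{c(d₂−d₁)} ⇒ c = ln(n₁/n₂)/(d₂−d₁)
c = ln(0.37/0.129) / (3.6 − 1.1) = ln(2.868) / 2.5 = 1.0537 / 2.5 = 0.4215 km⁻¹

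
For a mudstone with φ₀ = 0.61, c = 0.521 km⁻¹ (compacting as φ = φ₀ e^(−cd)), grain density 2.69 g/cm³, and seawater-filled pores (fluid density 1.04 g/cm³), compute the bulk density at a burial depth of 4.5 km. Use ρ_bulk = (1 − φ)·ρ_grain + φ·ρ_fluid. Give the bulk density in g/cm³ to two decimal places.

2.59 g/cm³

Porosity at depth: φ = 0.61·exp(−0.521×4.5) = 0.61×0.0959 = 0.0585
Bulk density: ρ_b = (1−φ)ρ_g + φ·ρ_f = 0.9415×2.69 + 0.0585×1.04
       = 2.533 + 0.061 = 2.593 g/cm³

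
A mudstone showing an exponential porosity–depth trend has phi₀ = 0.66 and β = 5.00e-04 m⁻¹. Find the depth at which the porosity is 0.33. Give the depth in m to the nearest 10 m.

1390 m

Working in km (1 km = 1000 m; β in km⁻¹ = β in m⁻¹ × 1000):
Invert Athy's law: d = ln(phi₀/phi) / β
d = ln(0.66/0.33) / 0.5 = ln(2) / 0.5 = 0.6931 / 0.5 = 1.386 km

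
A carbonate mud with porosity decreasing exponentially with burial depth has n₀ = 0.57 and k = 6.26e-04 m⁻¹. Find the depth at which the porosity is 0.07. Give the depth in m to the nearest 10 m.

Working in km (1 km = 1000 m; k in km⁻¹ = k in m⁻¹ × 1000):
Invert Athy's law: Z = ln(n₀/n) / k
Z = ln(0.57/0.07) / 0.626 = ln(8.143) / 0.626 = 2.0971 / 0.626 = 3.350 km

3350 m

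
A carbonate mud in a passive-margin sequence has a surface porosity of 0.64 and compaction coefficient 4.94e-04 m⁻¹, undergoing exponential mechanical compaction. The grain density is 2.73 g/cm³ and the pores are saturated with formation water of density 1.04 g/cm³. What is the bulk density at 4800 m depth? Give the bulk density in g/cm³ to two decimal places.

Working in km (1 km = 1000 m; c in km⁻¹ = c in m⁻¹ × 1000):
Porosity at depth: phi = 0.64·exp(−0.494×4.8) = 0.64×0.0934 = 0.0598
Bulk density: ρ_b = (1−phi)ρ_g + phi·ρ_f = 0.9402×2.73 + 0.0598×1.04
       = 2.567 + 0.062 = 2.629 g/cm³

2.63 g/cm³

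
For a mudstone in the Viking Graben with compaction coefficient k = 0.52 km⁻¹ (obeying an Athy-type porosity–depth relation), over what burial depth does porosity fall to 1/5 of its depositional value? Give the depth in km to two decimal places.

3.10 km

n/n₀ = 1/5 ⇒ exp(−k·Z) = 1/5 ⇒ Z = ln(5) / k
Z = 1.6094 / 0.52 = 3.095 km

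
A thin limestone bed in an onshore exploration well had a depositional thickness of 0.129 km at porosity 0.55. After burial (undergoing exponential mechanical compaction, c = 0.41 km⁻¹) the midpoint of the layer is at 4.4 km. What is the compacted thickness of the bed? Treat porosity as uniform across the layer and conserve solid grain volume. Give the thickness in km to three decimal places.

0.064 km

Porosity at 4.4 km: n = 0.55·exp(−0.41×4.4) = 0.0906
Solid-volume conservation: h(1−n) = h₀(1−n₀) ⇒ h = h₀·(1−n₀)/(1−n)
h = 0.129 × (1 − 0.55)/(1 − 0.0906) = 0.129 × 0.4948 = 0.0638 km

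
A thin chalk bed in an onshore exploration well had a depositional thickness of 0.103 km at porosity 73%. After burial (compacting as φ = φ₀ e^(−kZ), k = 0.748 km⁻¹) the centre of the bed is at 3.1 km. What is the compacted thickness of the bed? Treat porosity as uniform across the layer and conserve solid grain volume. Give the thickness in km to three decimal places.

0.030 km

Porosity at 3.1 km: φ = 0.73·exp(−0.748×3.1) = 0.0718
Solid-volume conservation: h(1−φ) = h₀(1−φ₀) ⇒ h = h₀·(1−φ₀)/(1−φ)
h = 0.103 × (1 − 0.73)/(1 − 0.0718) = 0.103 × 0.2909 = 0.0300 km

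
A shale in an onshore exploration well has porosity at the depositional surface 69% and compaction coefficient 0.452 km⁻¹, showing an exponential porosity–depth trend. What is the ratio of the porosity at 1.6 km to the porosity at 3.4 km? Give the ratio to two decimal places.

2.26

phi(z₁)/phi(z₂) = e^(−β·z₁)/e^(−β·z₂) = e^{β(z₂−z₁)}
= exp(0.452 × 1.8) = exp(0.8136) = 2.2560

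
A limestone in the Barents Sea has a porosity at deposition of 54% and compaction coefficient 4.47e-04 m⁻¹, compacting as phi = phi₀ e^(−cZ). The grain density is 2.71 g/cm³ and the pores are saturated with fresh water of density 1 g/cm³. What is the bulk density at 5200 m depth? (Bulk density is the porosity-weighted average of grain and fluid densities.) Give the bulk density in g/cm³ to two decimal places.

Working in km (1 km = 1000 m; c in km⁻¹ = c in m⁻¹ × 1000):
Porosity at depth: phi = 0.54·exp(−0.447×5.2) = 0.54×0.0978 = 0.0528
Bulk density: ρ_b = (1−phi)ρ_g + phi·ρ_f = 0.9472×2.71 + 0.0528×1
       = 2.567 + 0.053 = 2.620 g/cm³

2.62 g/cm³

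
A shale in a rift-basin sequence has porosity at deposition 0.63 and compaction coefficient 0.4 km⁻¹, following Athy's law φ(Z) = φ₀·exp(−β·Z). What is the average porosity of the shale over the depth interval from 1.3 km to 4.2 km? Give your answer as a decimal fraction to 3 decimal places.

0.222

⟨φ⟩ = (1/(Z₂−Z₁)) ∫ φ₀ e^(−βZ) dZ = φ₀·(e^(−β·Z₁) − e^(−β·Z₂)) / (β·(Z₂−Z₁))
e^(−0.4×1.3) = 0.5945; e^(−0.4×4.2) = 0.1864
⟨φ⟩ = 0.63 × (0.5945 − 0.1864) / (0.4 × 2.9) = 0.63 × 0.3519 = 0.2217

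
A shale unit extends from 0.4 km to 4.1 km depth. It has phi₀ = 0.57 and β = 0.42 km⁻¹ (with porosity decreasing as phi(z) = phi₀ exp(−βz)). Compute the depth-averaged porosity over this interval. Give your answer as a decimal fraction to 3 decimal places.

⟨phi⟩ = (1/(z₂−z₁)) ∫ phi₀ e^(−βz) dz = phi₀·(e^(−β·z₁) − e^(−β·z₂)) / (β·(z₂−z₁))
e^(−0.42×0.4) = 0.8454; e^(−0.42×4.1) = 0.1787
⟨phi⟩ = 0.57 × (0.8454 − 0.1787) / (0.42 × 3.7) = 0.57 × 0.4290 = 0.2445

0.245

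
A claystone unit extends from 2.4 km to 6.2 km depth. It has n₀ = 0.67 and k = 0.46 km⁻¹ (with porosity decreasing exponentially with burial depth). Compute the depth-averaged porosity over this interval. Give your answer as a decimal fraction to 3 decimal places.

0.105

⟨n⟩ = (1/(d₂−d₁)) ∫ n₀ e^(−kd) dd = n₀·(e^(−k·d₁) − e^(−k·d₂)) / (k·(d₂−d₁))
e^(−0.46×2.4) = 0.3315; e^(−0.46×6.2) = 0.0577
⟨n⟩ = 0.67 × (0.3315 − 0.0577) / (0.46 × 3.8) = 0.67 × 0.1566 = 0.1050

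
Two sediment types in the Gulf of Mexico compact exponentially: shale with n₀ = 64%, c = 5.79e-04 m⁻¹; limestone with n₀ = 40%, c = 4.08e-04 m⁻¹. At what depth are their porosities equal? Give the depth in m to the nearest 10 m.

Working in km (1 km = 1000 m; c in km⁻¹ = c in m⁻¹ × 1000):
Set n₀ₐ e^(−cₐZ) = n₀ᵦ e^(−cᵦZ) ⇒ ln(n₀ₐ/n₀ᵦ) = (cₐ − cᵦ)·Z
Z = ln(0.64/0.4) / (0.579 − 0.408) = 0.4700 / 0.171 = 2.749 km

2750 m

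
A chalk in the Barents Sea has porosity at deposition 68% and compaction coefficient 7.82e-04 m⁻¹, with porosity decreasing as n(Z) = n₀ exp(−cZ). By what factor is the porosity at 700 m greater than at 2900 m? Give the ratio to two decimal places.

Working in km (1 km = 1000 m; c in km⁻¹ = c in m⁻¹ × 1000):
n(Z₁)/n(Z₂) = e^(−c·Z₁)/e^(−c·Z₂) = e^{c(Z₂−Z₁)}
= exp(0.782 × 2.2) = exp(1.72) = 5.5868

5.59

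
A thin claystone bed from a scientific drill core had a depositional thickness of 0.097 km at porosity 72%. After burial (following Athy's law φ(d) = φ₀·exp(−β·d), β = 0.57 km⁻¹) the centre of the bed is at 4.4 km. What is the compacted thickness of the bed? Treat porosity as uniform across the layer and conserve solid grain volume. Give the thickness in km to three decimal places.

0.029 km

Porosity at 4.4 km: φ = 0.72·exp(−0.57×4.4) = 0.0586
Solid-volume conservation: h(1−φ) = h₀(1−φ₀) ⇒ h = h₀·(1−φ₀)/(1−φ)
h = 0.097 × (1 − 0.72)/(1 − 0.0586) = 0.097 × 0.2974 = 0.0289 km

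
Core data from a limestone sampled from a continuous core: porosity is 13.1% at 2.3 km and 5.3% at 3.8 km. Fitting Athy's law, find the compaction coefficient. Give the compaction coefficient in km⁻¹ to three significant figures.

Athy: phi(d) = phi₀ e^(−βd) ⇒ phi₁/phi₂ = e^{β(d₂−d₁)} ⇒ β = ln(phi₁/phi₂)/(d₂−d₁)
β = ln(0.131/0.053) / (3.8 − 2.3) = ln(2.472) / 1.5 = 0.9049 / 1.5 = 0.6033 km⁻¹

0.603 km⁻¹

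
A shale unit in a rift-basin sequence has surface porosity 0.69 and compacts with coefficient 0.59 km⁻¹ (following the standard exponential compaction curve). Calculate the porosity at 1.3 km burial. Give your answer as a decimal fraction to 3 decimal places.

φ = φ₀·exp(−k·d) = 0.69 × exp(−0.59 × 1.3) = 0.69 × exp(−0.767)
  = 0.69 × 0.4644 = 0.3204

0.320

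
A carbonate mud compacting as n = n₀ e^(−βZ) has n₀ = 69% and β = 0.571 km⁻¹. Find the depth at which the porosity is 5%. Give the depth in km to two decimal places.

4.60 km

Invert Athy's law: Z = ln(n₀/n) / β
Z = ln(0.69/0.05) / 0.571 = ln(13.8) / 0.571 = 2.6247 / 0.571 = 4.597 km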